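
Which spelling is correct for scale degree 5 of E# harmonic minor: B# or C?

B#

Each scale degree takes a distinct letter name. Degree 5 of a scale on E must use the letter B.
B# and C are enharmonically the same pitch, but only B# uses the letter B, so it is the correct spelling here.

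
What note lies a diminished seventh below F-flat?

F down a major seventh is Gb, so the target letter is G.
From Fb, a diminished seventh is 9 semitones down: G.

G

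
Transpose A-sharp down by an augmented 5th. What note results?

A fifth below A lands on the letter D.
An augmented fifth spans 8 semitones, so A# moves to pitch class 2. On the letter D that is D.

D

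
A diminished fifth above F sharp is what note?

F up a perfect fifth is C, so the target letter is C.
From F#, a diminished fifth is 6 semitones up: C.

C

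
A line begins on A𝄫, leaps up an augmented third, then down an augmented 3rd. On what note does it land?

Abb

An augmented third up from Abb is C (letter C, 5 semitones up).
An augmented third down from C is Abb (letter A, 5 semitones down).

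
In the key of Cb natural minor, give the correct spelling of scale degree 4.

Fb

The Cb natural minor scale runs Cb Db Ebb Fb Gb Abb Bbb.
Degree 4 is Fb.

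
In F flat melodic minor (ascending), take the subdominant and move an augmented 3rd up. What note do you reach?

The subdominant of Fb melodic minor (ascending) is Bbb.
An augmented third (5 semitones) above Bbb lands on the letter D, giving D.

D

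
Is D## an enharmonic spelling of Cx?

D## is pitch class 4; C## is pitch class 2.
The pitch classes differ (4 vs. 2), so they are not enharmonic equivalents.

No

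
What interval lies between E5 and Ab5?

diminished fourth

Counting letters E–F–G–A gives a fourth.
E→Ab = 4 semitones, 1 narrower than the perfect fourth (5), so diminished.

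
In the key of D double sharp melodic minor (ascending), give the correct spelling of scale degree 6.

B##

Degree 6 takes the letter 5 steps above D, which is B.
In melodic minor (ascending), degree 6 sits 9 semitones above the tonic. D## + 9 semitones is pitch class 1, spelled on B as B##.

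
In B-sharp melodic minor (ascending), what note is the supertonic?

The B# melodic minor (ascending) scale runs B# C## D# E# F## G## A##.
Degree 2 is C##.

C##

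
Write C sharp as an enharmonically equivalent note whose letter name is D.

Db

Plain D sits 1 semitone above C#, so on the letter D the same pitch needs a flat: Db.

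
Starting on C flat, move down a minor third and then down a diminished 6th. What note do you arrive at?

A minor third down from Cb is Ab (letter A, 3 semitones down).
A diminished sixth down from Ab is C# (letter C, 7 semitones down).

C#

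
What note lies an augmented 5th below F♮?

Bbb

A fifth below F lands on the letter B.
An augmented fifth spans 8 semitones, so F moves to pitch class 9. On the letter B that is Bbb.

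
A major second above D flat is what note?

Eb

D up a major second is E, so the target letter is E.
From Db, a major second is 2 semitones up: Eb.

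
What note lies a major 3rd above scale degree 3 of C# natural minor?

Scale degree 3 of C# natural minor is E.
A major third (4 semitones) above E lands on the letter G, giving G#.

G#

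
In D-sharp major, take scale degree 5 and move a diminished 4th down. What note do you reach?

E##

Scale degree 5 of D# major is A#.
A diminished fourth (4 semitones) below A# lands on the letter E, giving E##.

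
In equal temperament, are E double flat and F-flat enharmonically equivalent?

No

Ebb is pitch class 2; Fb is pitch class 4.
The pitch classes differ (2 vs. 4), so they are not enharmonic equivalents.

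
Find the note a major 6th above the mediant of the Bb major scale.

The mediant of Bb major is D.
A major sixth (9 semitones) above D lands on the letter B, giving B.

B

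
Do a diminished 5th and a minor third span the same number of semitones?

A diminished fifth spans 6 semitones; a minor third spans 3.
The spans differ, so they are not enharmonic equivalents.

No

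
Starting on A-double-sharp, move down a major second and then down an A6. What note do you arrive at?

B

A major second down from A## is G## (letter G, 2 semitones down).
An augmented sixth down from G## is B (letter B, 10 semitones down).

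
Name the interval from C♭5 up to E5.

augmented third

The letter names run C→E, a span of 2 letter steps, so the interval is some kind of third.
Cb to E is 5 semitones. A major third is 4, so 5 makes it augmented.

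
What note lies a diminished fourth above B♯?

A fourth above B lands on the letter E.
A diminished fourth spans 4 semitones, so B# moves to pitch class 4. On the letter E that is E.

E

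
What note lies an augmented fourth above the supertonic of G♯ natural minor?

The supertonic of G# natural minor is A#.
An augmented fourth (6 semitones) above A# lands on the letter D, giving D##.

D##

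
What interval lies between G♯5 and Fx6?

major seventh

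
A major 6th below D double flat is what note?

Fbb

D down a major sixth is F, so the target letter is F.
From Dbb, a major sixth is 9 semitones down: Fbb.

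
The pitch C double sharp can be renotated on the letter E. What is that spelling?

Ebb

Plain E sits 2 semitones above C##, so on the letter E the same pitch needs a double flat: Ebb.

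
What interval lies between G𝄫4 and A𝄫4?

The letter names run G→A, a span of 1 letter step, so the interval is some kind of second.
Gbb to Abb is 2 semitones. A major second is 2, so 2 makes it major.

major second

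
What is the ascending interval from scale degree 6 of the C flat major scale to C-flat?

minor third

Scale degree 6 of Cb major is Ab.
Ab up to Cb: letters A→C make it a third; 3 semitones makes it minor.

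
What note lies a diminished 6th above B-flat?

Gbb

A sixth above B lands on the letter G.
A diminished sixth spans 7 semitones, so Bb moves to pitch class 5. On the letter G that is Gbb.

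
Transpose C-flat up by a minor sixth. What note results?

Abb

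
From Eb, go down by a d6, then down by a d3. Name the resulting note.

A diminished sixth down from Eb is G# (letter G, 7 semitones down).
A diminished third down from G# is E## (letter E, 2 semitones down).

E##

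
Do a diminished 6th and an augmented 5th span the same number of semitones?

A diminished sixth spans 7 semitones; an augmented fifth spans 8.
The spans differ, so they are not enharmonic equivalents.

No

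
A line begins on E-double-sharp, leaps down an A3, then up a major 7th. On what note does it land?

An augmented third down from E## is C# (letter C, 5 semitones down).
A major seventh up from C# is B# (letter B, 11 semitones up).

B#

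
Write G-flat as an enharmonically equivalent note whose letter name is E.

E##

Gb is pitch class 6. The letter E alone is pitch class 4.
To reach pitch class 6 from E requires an offset of +2 semitones, i.e. double sharp: E##.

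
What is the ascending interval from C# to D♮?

Counting letters C–D gives a second.
C#→D = 1 semitone, 1 narrower than the major second (2), so minor.

minor second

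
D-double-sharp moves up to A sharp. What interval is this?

Counting letters D–E–F–G–A gives a fifth.
D##→A# = 6 semitones, 1 narrower than the perfect fifth (7), so diminished.

diminished fifth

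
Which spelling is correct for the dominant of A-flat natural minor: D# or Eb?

Each scale degree takes a distinct letter name. Degree 5 of a scale on A must use the letter E.
Eb and D# are enharmonically the same pitch, but only Eb uses the letter E, so it is the correct spelling here.

Eb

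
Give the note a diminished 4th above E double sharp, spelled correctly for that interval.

A#

E up a perfect fourth is A, so the target letter is A.
From E##, a diminished fourth is 4 semitones up: A#.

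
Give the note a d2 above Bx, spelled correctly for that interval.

C#

A second above B lands on the letter C.
A diminished second spans 0 semitones, so B## moves to pitch class 1. On the letter C that is C#.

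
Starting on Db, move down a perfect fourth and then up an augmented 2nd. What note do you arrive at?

A perfect fourth down from Db is Ab (letter A, 5 semitones down).
An augmented second up from Ab is B (letter B, 3 semitones up).

B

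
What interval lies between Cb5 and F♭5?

perfect fourth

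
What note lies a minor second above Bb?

A second above B lands on the letter C.
A minor second spans 1 semitone, so Bb moves to pitch class 11. On the letter C that is Cb.

Cb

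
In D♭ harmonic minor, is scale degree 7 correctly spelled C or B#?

C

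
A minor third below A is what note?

F#

A third below A lands on the letter F.
A minor third spans 3 semitones, so A moves to pitch class 6. On the letter F that is F#.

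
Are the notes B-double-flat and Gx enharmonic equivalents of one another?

Bbb = pitch class 9 and G## = pitch class 9 — the same pitch class, so they are enharmonic equivalents.

Yes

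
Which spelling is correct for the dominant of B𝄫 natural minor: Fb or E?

Each scale degree takes a distinct letter name. Degree 5 of a scale on B must use the letter F.
Fb and E are enharmonically the same pitch, but only Fb uses the letter F, so it is the correct spelling here.

Fb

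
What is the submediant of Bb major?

G

The Bb major scale runs Bb C D Eb F G A.
Degree 6 is G.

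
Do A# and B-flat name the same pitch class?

A# = pitch class 10 and Bb = pitch class 10 — the same pitch class, so they are enharmonic equivalents.

Yes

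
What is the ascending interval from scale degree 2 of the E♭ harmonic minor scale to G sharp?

augmented second

Scale degree 2 of Eb harmonic minor is F.
F up to G#: letters F→G make it a second; 3 semitones makes it augmented.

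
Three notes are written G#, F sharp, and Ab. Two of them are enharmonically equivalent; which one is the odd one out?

In 12-tone equal temperament, enharmonic equivalents share a pitch class. G# is pitch class 8; F# is pitch class 6; Ab is pitch class 8.
G# and Ab share pitch class 8, while F# is pitch class 6.

F#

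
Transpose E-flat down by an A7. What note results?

Fbb

A seventh below E lands on the letter F.
An augmented seventh spans 12 semitones, so Eb moves to pitch class 3. On the letter F that is Fbb.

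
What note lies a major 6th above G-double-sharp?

E##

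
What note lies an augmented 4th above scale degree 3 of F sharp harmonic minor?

Scale degree 3 of F# harmonic minor is A.
An augmented fourth (6 semitones) above A lands on the letter D, giving D#.

D#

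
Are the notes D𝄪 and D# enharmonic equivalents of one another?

D## is pitch class 4; D# is pitch class 3.
The pitch classes differ (4 vs. 3), so they are not enharmonic equivalents.

No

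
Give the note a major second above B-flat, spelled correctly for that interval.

C

B up a major second is C#, so the target letter is C.
From Bb, a major second is 2 semitones up: C.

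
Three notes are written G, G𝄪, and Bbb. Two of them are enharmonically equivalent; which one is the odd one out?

In 12-tone equal temperament, enharmonic equivalents share a pitch class. G is pitch class 7; G## is pitch class 9; Bbb is pitch class 9.
G## and Bbb share pitch class 9, while G is pitch class 7.

G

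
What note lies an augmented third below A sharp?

A third below A lands on the letter F.
An augmented third spans 5 semitones, so A# moves to pitch class 5. On the letter F that is F.

F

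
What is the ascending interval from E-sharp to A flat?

doubly diminished fourth

The letter names run E→A, a span of 3 letter steps, so the interval is some kind of fourth.
E# to Ab is 3 semitones. A perfect fourth is 5, so 3 makes it doubly diminished.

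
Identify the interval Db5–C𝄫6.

The letter names run D→C, a span of 6 letter steps, so the interval is some kind of seventh.
Db to Cbb is 9 semitones. A major seventh is 11, so 9 makes it diminished.

diminished seventh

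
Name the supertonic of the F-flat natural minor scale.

The Fb natural minor scale runs Fb Gb Abb Bbb Cb Dbb Ebb.
Degree 2 is Gb.

Gb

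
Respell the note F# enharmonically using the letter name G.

F# is pitch class 6. The letter G alone is pitch class 7.
To reach pitch class 6 from G requires an offset of -1 semitone, i.e. flat: Gb.

Gb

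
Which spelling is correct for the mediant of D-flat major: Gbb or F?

Each scale degree takes a distinct letter name. Degree 3 of a scale on D must use the letter F.
F and Gbb are enharmonically the same pitch, but only F uses the letter F, so it is the correct spelling here.

F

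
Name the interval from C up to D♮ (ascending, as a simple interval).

Counting letters C–D gives a second.
C→D = 2 semitones, exactly the major second.

major second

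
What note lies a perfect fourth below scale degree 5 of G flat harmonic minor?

Ab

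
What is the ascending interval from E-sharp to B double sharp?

Counting letters E–F–G–A–B gives a fifth.
E#→B## = 8 semitones, 1 wider than the perfect fifth (7), so augmented.

augmented fifth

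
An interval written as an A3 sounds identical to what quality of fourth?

perfect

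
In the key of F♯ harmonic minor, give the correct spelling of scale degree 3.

Degree 3 takes the letter 2 steps above F, which is A.
In harmonic minor, degree 3 sits 3 semitones above the tonic. F# + 3 semitones is pitch class 9, spelled on A as A.

A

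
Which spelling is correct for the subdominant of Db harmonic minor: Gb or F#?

Each scale degree takes a distinct letter name. Degree 4 of a scale on D must use the letter G.
Gb and F# are enharmonically the same pitch, but only Gb uses the letter G, so it is the correct spelling here.

Gb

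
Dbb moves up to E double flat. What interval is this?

major second

The letter names run D→E, a span of 1 letter step, so the interval is some kind of second.
Dbb to Ebb is 2 semitones. A major second is 2, so 2 makes it major.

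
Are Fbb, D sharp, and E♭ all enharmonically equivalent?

Yes

Fbb = pitch class 3 and D# = pitch class 3 and Eb = pitch class 3 — the same pitch class, so they are enharmonic equivalents.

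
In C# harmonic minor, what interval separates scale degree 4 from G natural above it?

minor second

Scale degree 4 of C# harmonic minor is F#.
F# up to G: letters F→G make it a second; 1 semitone makes it minor.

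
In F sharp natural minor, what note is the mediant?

A

The F# natural minor scale runs F# G# A B C# D E.
Degree 3 is A.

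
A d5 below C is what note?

C down a perfect fifth is F, so the target letter is F.
From C, a diminished fifth is 6 semitones down: F#.

F#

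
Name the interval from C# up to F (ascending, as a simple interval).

diminished fourth

The letter names run C→F, a span of 3 letter steps, so the interval is some kind of fourth.
C# to F is 4 semitones. A perfect fourth is 5, so 4 makes it diminished.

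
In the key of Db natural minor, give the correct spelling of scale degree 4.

Degree 4 takes the letter 3 steps above D, which is G.
In natural minor, degree 4 sits 5 semitones above the tonic. Db + 5 semitones is pitch class 6, spelled on G as Gb.

Gb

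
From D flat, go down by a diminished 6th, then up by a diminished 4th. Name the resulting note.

A diminished sixth down from Db is F# (letter F, 7 semitones down).
A diminished fourth up from F# is Bb (letter B, 4 semitones up).

Bb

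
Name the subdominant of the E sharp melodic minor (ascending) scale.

A#

Degree 4 takes the letter 3 steps above E, which is A.
In melodic minor (ascending), degree 4 sits 5 semitones above the tonic. E# + 5 semitones is pitch class 10, spelled on A as A#.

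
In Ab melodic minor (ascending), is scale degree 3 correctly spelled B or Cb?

Each scale degree takes a distinct letter name. Degree 3 of a scale on A must use the letter C.
Cb and B are enharmonically the same pitch, but only Cb uses the letter C, so it is the correct spelling here.

Cb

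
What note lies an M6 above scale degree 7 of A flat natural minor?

Scale degree 7 of Ab natural minor is Gb.
A major sixth (9 semitones) above Gb lands on the letter E, giving Eb.

Eb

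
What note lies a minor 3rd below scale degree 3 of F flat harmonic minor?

Fb

Scale degree 3 of Fb harmonic minor is Abb.
A minor third (3 semitones) below Abb lands on the letter F, giving Fb.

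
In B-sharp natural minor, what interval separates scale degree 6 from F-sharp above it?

minor seventh

Scale degree 6 of B# natural minor is G#.
G# up to F#: letters G→F make it a seventh; 10 semitones makes it minor.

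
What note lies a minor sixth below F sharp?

A#

F down a major sixth is Ab, so the target letter is A.
From F#, a minor sixth is 8 semitones down: A#.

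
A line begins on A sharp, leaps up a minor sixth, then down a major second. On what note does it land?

A minor sixth up from A# is F# (letter F, 8 semitones up).
A major second down from F# is E (letter E, 2 semitones down).

E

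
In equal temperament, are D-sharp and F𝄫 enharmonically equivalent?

Yes

D# is pitch class 3; Fbb is pitch class 3.
All spellings map to pitch class 3, so they are enharmonically equivalent.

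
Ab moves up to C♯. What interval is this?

augmented third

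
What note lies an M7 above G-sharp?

A seventh above G lands on the letter F.
A major seventh spans 11 semitones, so G# moves to pitch class 7. On the letter F that is F##.

F##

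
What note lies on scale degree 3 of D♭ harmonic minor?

Fb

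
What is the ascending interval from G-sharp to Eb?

diminished sixth

Counting letters G–A–B–C–D–E gives a sixth.
G#→Eb = 7 semitones, 2 narrower than the major sixth (9), so diminished.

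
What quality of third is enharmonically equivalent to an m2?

doubly diminished

A minor second spans 1 semitone.
A third spanning 1 semitone is doubly diminished (the major third is 4).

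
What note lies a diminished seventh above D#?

C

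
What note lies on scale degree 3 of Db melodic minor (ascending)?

Fb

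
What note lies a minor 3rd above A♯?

A up a major third is C#, so the target letter is C.
From A#, a minor third is 3 semitones up: C#.

C#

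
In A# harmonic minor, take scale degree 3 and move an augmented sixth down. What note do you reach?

Scale degree 3 of A# harmonic minor is C#.
An augmented sixth (10 semitones) below C# lands on the letter E, giving Eb.

Eb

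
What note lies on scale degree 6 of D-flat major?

Bb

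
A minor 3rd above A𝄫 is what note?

Cbb

A third above A lands on the letter C.
A minor third spans 3 semitones, so Abb moves to pitch class 10. On the letter C that is Cbb.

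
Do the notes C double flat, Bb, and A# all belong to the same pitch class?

Yes

Cbb = pitch class 10 and Bb = pitch class 10 and A# = pitch class 10 — the same pitch class, so they are enharmonic equivalents.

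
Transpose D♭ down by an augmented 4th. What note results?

A fourth below D lands on the letter A.
An augmented fourth spans 6 semitones, so Db moves to pitch class 7. On the letter A that is Abb.

Abb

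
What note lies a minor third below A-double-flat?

A third below A lands on the letter F.
A minor third spans 3 semitones, so Abb moves to pitch class 4. On the letter F that is Fb.

Fb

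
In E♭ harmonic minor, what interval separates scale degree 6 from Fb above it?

Scale degree 6 of Eb harmonic minor is Cb.
Cb up to Fb: letters C→F make it a fourth; 5 semitones makes it perfect.

perfect fourth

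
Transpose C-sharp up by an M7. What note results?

A seventh above C lands on the letter B.
A major seventh spans 11 semitones, so C# moves to pitch class 0. On the letter B that is B#.

B#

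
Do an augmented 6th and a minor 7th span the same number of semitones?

An augmented sixth spans 10 semitones; a minor seventh spans 10.
They are enharmonically equivalent.

Yes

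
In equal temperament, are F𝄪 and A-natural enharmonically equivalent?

Two spellings are enharmonically equivalent only if they share a pitch class.
Here F## → 7, A → 9; 7 ≠ 9, so they are not.

No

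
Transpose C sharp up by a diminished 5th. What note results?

G

A fifth above C lands on the letter G.
A diminished fifth spans 6 semitones, so C# moves to pitch class 7. On the letter G that is G.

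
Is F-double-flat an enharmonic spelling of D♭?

Fbb is pitch class 3; Db is pitch class 1.
The pitch classes differ (3 vs. 1), so they are not enharmonic equivalents.

No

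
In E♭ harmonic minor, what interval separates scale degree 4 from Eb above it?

Scale degree 4 of Eb harmonic minor is Ab.
Ab up to Eb: letters A→E make it a fifth; 7 semitones makes it perfect.

perfect fifth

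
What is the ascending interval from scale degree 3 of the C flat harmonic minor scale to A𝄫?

perfect fourth

Scale degree 3 of Cb harmonic minor is Ebb.
Ebb up to Abb: letters E→A make it a fourth; 5 semitones makes it perfect.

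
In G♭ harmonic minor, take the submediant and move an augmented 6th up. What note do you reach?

The submediant of Gb harmonic minor is Ebb.
An augmented sixth (10 semitones) above Ebb lands on the letter C, giving C.

C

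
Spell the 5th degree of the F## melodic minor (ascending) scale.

Degree 5 takes the letter 4 steps above F, which is C.
In melodic minor (ascending), degree 5 sits 7 semitones above the tonic. F## + 7 semitones is pitch class 2, spelled on C as C##.

C##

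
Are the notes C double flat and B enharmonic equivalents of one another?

No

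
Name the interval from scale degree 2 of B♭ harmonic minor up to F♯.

augmented fourth

Scale degree 2 of Bb harmonic minor is C.
C up to F#: letters C→F make it a fourth; 6 semitones makes it augmented.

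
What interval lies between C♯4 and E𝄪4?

augmented third

The letter names run C→E, a span of 2 letter steps, so the interval is some kind of third.
C# to E## is 5 semitones. A major third is 4, so 5 makes it augmented.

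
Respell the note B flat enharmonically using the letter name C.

Cbb

Bb is pitch class 10. The letter C alone is pitch class 0.
To reach pitch class 10 from C requires an offset of -2 semitones, i.e. double flat: Cbb.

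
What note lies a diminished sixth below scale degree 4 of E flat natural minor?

C#

Scale degree 4 of Eb natural minor is Ab.
A diminished sixth (7 semitones) below Ab lands on the letter C, giving C#.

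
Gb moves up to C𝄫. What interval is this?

diminished fourth

Counting letters G–A–B–C gives a fourth.
Gb→Cbb = 4 semitones, 1 narrower than the perfect fourth (5), so diminished.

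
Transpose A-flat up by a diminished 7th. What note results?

Gbb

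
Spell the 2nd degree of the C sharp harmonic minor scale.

D#

The C# harmonic minor scale runs C# D# E F# G# A B#.
Degree 2 is D#.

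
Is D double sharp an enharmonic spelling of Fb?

D## = pitch class 4 and Fb = pitch class 4 — the same pitch class, so they are enharmonic equivalents.

Yes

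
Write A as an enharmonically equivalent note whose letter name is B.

Bbb

A is pitch class 9. The letter B alone is pitch class 11.
To reach pitch class 9 from B requires an offset of -2 semitones, i.e. double flat: Bbb.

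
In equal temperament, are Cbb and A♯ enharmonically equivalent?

Cbb is pitch class 10; A# is pitch class 10.
All spellings map to pitch class 10, so they are enharmonically equivalent.

Yes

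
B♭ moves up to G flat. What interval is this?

Counting letters B–C–D–E–F–G gives a sixth.
Bb→Gb = 8 semitones, 1 narrower than the major sixth (9), so minor.

minor sixth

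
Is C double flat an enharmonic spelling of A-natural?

Cbb is pitch class 10; A is pitch class 9.
The pitch classes differ (10 vs. 9), so they are not enharmonic equivalents.

No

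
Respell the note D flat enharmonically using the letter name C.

Plain C sits 1 semitone below Db, so on the letter C the same pitch needs a sharp: C#.

C#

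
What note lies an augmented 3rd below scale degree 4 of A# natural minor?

Bb

Scale degree 4 of A# natural minor is D#.
An augmented third (5 semitones) below D# lands on the letter B, giving Bb.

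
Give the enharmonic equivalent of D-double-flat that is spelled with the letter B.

B#

Dbb is pitch class 0. The letter B alone is pitch class 11.
To reach pitch class 0 from B requires an offset of +1 semitone, i.e. sharp: B#.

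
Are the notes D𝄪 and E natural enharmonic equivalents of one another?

Yes

D## is pitch class 4; E is pitch class 4.
All spellings map to pitch class 4, so they are enharmonically equivalent.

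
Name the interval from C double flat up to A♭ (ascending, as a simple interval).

augmented sixth

Counting letters C–D–E–F–G–A gives a sixth.
Cbb→Ab = 10 semitones, 1 wider than the major sixth (9), so augmented.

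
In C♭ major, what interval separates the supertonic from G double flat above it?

The supertonic of Cb major is Db.
Db up to Gbb: letters D→G make it a fourth; 4 semitones makes it diminished.

diminished fourth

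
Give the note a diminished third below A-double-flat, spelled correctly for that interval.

F

A down a major third is F, so the target letter is F.
From Abb, a diminished third is 2 semitones down: F.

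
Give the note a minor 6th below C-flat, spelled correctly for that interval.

A sixth below C lands on the letter E.
A minor sixth spans 8 semitones, so Cb moves to pitch class 3. On the letter E that is Eb.

Eb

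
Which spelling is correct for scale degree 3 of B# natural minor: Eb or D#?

Each scale degree takes a distinct letter name. Degree 3 of a scale on B must use the letter D.
D# and Eb are enharmonically the same pitch, but only D# uses the letter D, so it is the correct spelling here.

D#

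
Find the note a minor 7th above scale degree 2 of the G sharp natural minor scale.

Scale degree 2 of G# natural minor is A#.
A minor seventh (10 semitones) above A# lands on the letter G, giving G#.

G#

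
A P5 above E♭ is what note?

E up a perfect fifth is B, so the target letter is B.
From Eb, a perfect fifth is 7 semitones up: Bb.

Bb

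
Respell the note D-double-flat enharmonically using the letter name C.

Plain C sits at the same pitch as Dbb, so on the letter C the same pitch needs a natural: C.

C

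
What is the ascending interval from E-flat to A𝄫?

Counting letters E–F–G–A gives a fourth.
Eb→Abb = 4 semitones, 1 narrower than the perfect fourth (5), so diminished.

diminished fourth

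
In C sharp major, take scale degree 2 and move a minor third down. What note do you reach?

B#

Scale degree 2 of C# major is D#.
A minor third (3 semitones) below D# lands on the letter B, giving B#.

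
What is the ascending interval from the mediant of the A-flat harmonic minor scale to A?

The mediant of Ab harmonic minor is Cb.
Cb up to A: letters C→A make it a sixth; 10 semitones makes it augmented.

augmented sixth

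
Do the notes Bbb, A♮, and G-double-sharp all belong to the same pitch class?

Yes

Bbb = pitch class 9 and A = pitch class 9 and G## = pitch class 9 — the same pitch class, so they are enharmonic equivalents.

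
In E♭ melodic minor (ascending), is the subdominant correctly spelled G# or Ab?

Each scale degree takes a distinct letter name. Degree 4 of a scale on E must use the letter A.
Ab and G# are enharmonically the same pitch, but only Ab uses the letter A, so it is the correct spelling here.

Ab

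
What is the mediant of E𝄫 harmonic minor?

Degree 3 takes the letter 2 steps above E, which is G.
In harmonic minor, degree 3 sits 3 semitones above the tonic. Ebb + 3 semitones is pitch class 5, spelled on G as Gbb.

Gbb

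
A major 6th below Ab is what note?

A down a major sixth is C, so the target letter is C.
From Ab, a major sixth is 9 semitones down: Cb.

Cb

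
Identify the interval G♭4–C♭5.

The letter names run G→C, a span of 3 letter steps, so the interval is some kind of fourth.
Gb to Cb is 5 semitones. A perfect fourth is 5, so 5 makes it perfect.

perfect fourth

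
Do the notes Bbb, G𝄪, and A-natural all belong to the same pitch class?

Bbb = pitch class 9 and G## = pitch class 9 and A = pitch class 9 — the same pitch class, so they are enharmonic equivalents.

Yes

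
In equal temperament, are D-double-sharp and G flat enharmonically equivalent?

Two spellings are enharmonically equivalent only if they share a pitch class.
Here D## → 4, Gb → 6; 4 ≠ 6, so they are not.

No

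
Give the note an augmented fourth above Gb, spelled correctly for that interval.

G up a perfect fourth is C, so the target letter is C.
From Gb, an augmented fourth is 6 semitones up: C.

C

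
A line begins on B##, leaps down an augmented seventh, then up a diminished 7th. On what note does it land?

Bb

An augmented seventh down from B## is C# (letter C, 12 semitones down).
A diminished seventh up from C# is Bb (letter B, 9 semitones up).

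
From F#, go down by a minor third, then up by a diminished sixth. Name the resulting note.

Bb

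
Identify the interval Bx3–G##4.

minor sixth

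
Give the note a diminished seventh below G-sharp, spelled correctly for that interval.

G down a major seventh is Ab, so the target letter is A.
From G#, a diminished seventh is 9 semitones down: A##.

A##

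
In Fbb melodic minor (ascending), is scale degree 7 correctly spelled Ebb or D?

Ebb

Each scale degree takes a distinct letter name. Degree 7 of a scale on F must use the letter E.
Ebb and D are enharmonically the same pitch, but only Ebb uses the letter E, so it is the correct spelling here.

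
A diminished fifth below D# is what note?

A fifth below D lands on the letter G.
A diminished fifth spans 6 semitones, so D# moves to pitch class 9. On the letter G that is G##.

G##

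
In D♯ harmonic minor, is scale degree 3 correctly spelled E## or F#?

Each scale degree takes a distinct letter name. Degree 3 of a scale on D must use the letter F.
F# and E## are enharmonically the same pitch, but only F# uses the letter F, so it is the correct spelling here.

F#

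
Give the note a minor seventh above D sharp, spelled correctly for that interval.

A seventh above D lands on the letter C.
A minor seventh spans 10 semitones, so D# moves to pitch class 1. On the letter C that is C#.

C#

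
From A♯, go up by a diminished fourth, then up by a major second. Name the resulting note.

A diminished fourth up from A# is D (letter D, 4 semitones up).
A major second up from D is E (letter E, 2 semitones up).

E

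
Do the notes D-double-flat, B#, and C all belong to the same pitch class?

Dbb is pitch class 0; B# is pitch class 0; C is pitch class 0.
All spellings map to pitch class 0, so they are enharmonically equivalent.

Yes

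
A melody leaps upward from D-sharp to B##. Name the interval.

augmented sixth

The letter names run D→B, a span of 5 letter steps, so the interval is some kind of sixth.
D# to B## is 10 semitones. A major sixth is 9, so 10 makes it augmented.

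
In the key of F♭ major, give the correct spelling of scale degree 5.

Cb

Degree 5 takes the letter 4 steps above F, which is C.
In major, degree 5 sits 7 semitones above the tonic. Fb + 7 semitones is pitch class 11, spelled on C as Cb.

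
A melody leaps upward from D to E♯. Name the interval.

The letter names run D→E, a span of 1 letter step, so the interval is some kind of second.
D to E# is 3 semitones. A major second is 2, so 3 makes it augmented.

augmented second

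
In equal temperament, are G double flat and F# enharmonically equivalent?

No

Two spellings are enharmonically equivalent only if they share a pitch class.
Here Gbb → 5, F# → 6; 5 ≠ 6, so they are not.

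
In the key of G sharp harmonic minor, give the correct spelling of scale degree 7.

F##

Degree 7 takes the letter 6 steps above G, which is F.
In harmonic minor, degree 7 sits 11 semitones above the tonic. G# + 11 semitones is pitch class 7, spelled on F as F##.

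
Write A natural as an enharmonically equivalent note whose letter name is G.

Plain G sits 2 semitones below A, so on the letter G the same pitch needs a double sharp: G##.

G##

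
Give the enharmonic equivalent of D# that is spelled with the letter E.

D# is pitch class 3. The letter E alone is pitch class 4.
To reach pitch class 3 from E requires an offset of -1 semitone, i.e. flat: Eb.

Eb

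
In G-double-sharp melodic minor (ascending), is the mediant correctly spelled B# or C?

Each scale degree takes a distinct letter name. Degree 3 of a scale on G must use the letter B.
B# and C are enharmonically the same pitch, but only B# uses the letter B, so it is the correct spelling here.

B#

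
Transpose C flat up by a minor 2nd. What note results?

Dbb

A second above C lands on the letter D.
A minor second spans 1 semitone, so Cb moves to pitch class 0. On the letter D that is Dbb.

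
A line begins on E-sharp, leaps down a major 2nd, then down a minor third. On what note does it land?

A major second down from E# is D# (letter D, 2 semitones down).
A minor third down from D# is B# (letter B, 3 semitones down).

B#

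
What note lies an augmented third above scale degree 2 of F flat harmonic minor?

B

Scale degree 2 of Fb harmonic minor is Gb.
An augmented third (5 semitones) above Gb lands on the letter B, giving B.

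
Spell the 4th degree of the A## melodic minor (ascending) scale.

D##

Degree 4 takes the letter 3 steps above A, which is D.
In melodic minor (ascending), degree 4 sits 5 semitones above the tonic. A## + 5 semitones is pitch class 4, spelled on D as D##.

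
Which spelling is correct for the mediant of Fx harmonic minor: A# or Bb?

A#

Each scale degree takes a distinct letter name. Degree 3 of a scale on F must use the letter A.
A# and Bb are enharmonically the same pitch, but only A# uses the letter A, so it is the correct spelling here.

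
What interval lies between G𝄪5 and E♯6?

minor sixth

Counting letters G–A–B–C–D–E gives a sixth.
G##→E# = 8 semitones, 1 narrower than the major sixth (9), so minor.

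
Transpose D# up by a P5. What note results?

A#

D up a perfect fifth is A, so the target letter is A.
From D#, a perfect fifth is 7 semitones up: A#.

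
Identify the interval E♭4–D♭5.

The letter names run E→D, a span of 6 letter steps, so the interval is some kind of seventh.
Eb to Db is 10 semitones. A major seventh is 11, so 10 makes it minor.

minor seventh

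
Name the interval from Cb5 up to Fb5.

perfect fourth

Counting letters C–D–E–F gives a fourth.
Cb→Fb = 5 semitones, exactly the perfect fourth.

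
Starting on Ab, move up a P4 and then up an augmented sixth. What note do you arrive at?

B

A perfect fourth up from Ab is Db (letter D, 5 semitones up).
An augmented sixth up from Db is B (letter B, 10 semitones up).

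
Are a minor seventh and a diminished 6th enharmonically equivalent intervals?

A minor seventh spans 10 semitones; a diminished sixth spans 7.
The spans differ, so they are not enharmonic equivalents.

No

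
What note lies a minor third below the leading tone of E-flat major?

B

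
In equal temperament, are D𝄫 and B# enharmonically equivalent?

Dbb is pitch class 0; B# is pitch class 0.
All spellings map to pitch class 0, so they are enharmonically equivalent.

Yes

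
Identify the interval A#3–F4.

Counting letters A–B–C–D–E–F gives a sixth.
A#→F = 7 semitones, 2 narrower than the major sixth (9), so diminished.

diminished sixth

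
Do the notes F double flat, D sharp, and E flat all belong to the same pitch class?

Yes

Fbb is pitch class 3; D# is pitch class 3; Eb is pitch class 3.
All spellings map to pitch class 3, so they are enharmonically equivalent.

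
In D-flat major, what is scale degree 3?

Degree 3 takes the letter 2 steps above D, which is F.
In major, degree 3 sits 4 semitones above the tonic. Db + 4 semitones is pitch class 5, spelled on F as F.

F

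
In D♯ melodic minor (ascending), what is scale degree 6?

The D# melodic minor (ascending) scale runs D# E# F# G# A# B# C##.
Degree 6 is B#.

B#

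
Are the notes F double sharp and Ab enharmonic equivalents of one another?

No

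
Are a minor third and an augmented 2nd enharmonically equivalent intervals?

Yes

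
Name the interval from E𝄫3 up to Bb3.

augmented fifth

The letter names run E→B, a span of 4 letter steps, so the interval is some kind of fifth.
Ebb to Bb is 8 semitones. A perfect fifth is 7, so 8 makes it augmented.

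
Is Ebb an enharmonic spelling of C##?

Yes

Ebb is pitch class 2; C## is pitch class 2.
All spellings map to pitch class 2, so they are enharmonically equivalent.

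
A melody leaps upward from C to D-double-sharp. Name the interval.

doubly augmented second

The letter names run C→D, a span of 1 letter step, so the interval is some kind of second.
C to D## is 4 semitones. A major second is 2, so 4 makes it doubly augmented.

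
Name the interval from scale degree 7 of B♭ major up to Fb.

diminished sixth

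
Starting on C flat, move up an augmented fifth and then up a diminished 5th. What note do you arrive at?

Db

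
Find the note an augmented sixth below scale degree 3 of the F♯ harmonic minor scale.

Cb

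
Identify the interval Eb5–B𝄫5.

Counting letters E–F–G–A–B gives a fifth.
Eb→Bbb = 6 semitones, 1 narrower than the perfect fifth (7), so diminished.

diminished fifth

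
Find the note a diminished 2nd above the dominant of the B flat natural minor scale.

The dominant of Bb natural minor is F.
A diminished second (0 semitones) above F lands on the letter G, giving Gbb.

Gbb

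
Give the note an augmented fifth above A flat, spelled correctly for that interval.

E

A up a perfect fifth is E, so the target letter is E.
From Ab, an augmented fifth is 8 semitones up: E.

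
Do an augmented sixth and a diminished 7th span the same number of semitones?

No

An augmented sixth spans 10 semitones; a diminished seventh spans 9.
The spans differ, so they are not enharmonic equivalents.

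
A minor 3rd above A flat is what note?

A up a major third is C#, so the target letter is C.
From Ab, a minor third is 3 semitones up: Cb.

Cb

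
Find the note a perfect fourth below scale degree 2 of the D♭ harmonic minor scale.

Bb

Scale degree 2 of Db harmonic minor is Eb.
A perfect fourth (5 semitones) below Eb lands on the letter B, giving Bb.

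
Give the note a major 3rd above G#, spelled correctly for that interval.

B#

A third above G lands on the letter B.
A major third spans 4 semitones, so G# moves to pitch class 0. On the letter B that is B#.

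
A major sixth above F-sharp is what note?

A sixth above F lands on the letter D.
A major sixth spans 9 semitones, so F# moves to pitch class 3. On the letter D that is D#.

D#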